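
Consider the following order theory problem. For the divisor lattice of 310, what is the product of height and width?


Height = length of longest chain minus 1; width = size of largest antichain.
A maximum chain: 1 | 31 | 155 | 310  (height 3).
A maximum antichain: {2, 5, 31}  (width 3).
Product = 3 * 3 = 9


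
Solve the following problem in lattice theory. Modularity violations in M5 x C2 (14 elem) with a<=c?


Modular law: if a <= c then a v (b ^ c) = (a v b) ^ c.
Check all triples (a,b,c) with a <= c among 14 elements.
This lattice is modular (diamonds M_m and their chain-products are modular).
Total violating triples: 0


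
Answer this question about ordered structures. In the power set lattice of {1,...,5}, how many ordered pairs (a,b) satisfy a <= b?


The order relation is {(a,b) : a <= b}, reflexive so it includes (a,a).
Examples: ({},{}), ({},{1,2}), ({},{1,2,3}), ({},{1,2,3,4}), ({},{1,2,3,4,5}), ...
Total ordered pairs: 243


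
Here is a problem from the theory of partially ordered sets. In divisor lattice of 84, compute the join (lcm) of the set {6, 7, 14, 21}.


In a divisor lattice, join = lcm (least common multiple).
Compute lcm iteratively: start with first element, then lcm(current, next).
Elements: [6, 7, 14, 21]
lcm(6,7) = 42
lcm(42,14) = 42
lcm(42,21) = 42
Final lcm = 42


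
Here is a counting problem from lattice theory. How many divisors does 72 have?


Divisors of 72: [1, 2, 3, 4, 6, 8, 9, 12, 18, 24, 36, 72]
Count: 12


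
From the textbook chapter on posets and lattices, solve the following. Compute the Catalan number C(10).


C(n) = C(2n, n) / (n+1).
C(20, 10) = 184756
C(10) = 184756 / 11 = 16796


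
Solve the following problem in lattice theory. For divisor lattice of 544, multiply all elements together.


Divisors of 544: [1, 2, 4, 8, 16, 17, 32, 34, 68, 136, 272, 544]
Product = n^(d(n)/2) = 544^(12/2)
Product = 25917517364985856


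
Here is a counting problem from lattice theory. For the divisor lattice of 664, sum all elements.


sigma(n) = sum of divisors.
Divisors of 664: [1, 2, 4, 8, 83, 166, 332, 664]
Sum = 1260


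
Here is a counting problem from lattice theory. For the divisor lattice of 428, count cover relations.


A cover relation a -< b holds when a < b with no c strictly between.
Cover relations:
  1 -< 2
  1 -< 107
  2 -< 4
  2 -< 214
  4 -< 428
  107 -< 214
  214 -< 428
Total: 7


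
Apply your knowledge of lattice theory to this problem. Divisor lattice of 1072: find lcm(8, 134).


In a divisor lattice, join = lcm (least common multiple).
gcd(8,134) = 2
lcm(8,134) = 8*134/gcd = 1072/2 = 536


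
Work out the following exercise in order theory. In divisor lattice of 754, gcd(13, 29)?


Meet=gcd.
gcd(13,29)=1


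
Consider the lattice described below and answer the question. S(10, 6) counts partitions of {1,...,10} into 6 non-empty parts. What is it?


S(n,k) = k*S(n-1,k) + S(n-1,k-1).
S(9,6) = 2646, S(9,5) = 6951
S(10,6) = 6*2646 + 6951 = 15876 + 6951
S(10,6) = 22827


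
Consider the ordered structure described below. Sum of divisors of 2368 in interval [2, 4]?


Interval [2,4] in divisors of 2368: [2, 4]
Sum = 6


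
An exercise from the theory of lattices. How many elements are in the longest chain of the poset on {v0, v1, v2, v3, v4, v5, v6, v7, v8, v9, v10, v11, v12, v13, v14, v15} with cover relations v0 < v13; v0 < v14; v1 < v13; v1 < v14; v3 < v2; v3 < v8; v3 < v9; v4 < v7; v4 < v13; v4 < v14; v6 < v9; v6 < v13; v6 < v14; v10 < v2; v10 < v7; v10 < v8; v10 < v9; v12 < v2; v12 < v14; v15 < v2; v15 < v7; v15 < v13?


A chain is a totally ordered subset; we count the number of elements in a maximum chain.
Compute, for each element x, the size of the longest chain ending at x:
  v0: 1
  v1: 1
  v3: 1
  v4: 1
  v5: 1
  v6: 1
  ...
A maximum chain: v3 < v2
Number of elements in the longest chain: 2


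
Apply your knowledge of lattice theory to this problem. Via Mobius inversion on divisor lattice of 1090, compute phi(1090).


phi(n) = n * prod_{p|n} (1 - 1/p).
Prime divisors of 1090: [2, 5, 109]
phi(1090) = 1090 * (1 - 1/2) * (1 - 1/5) * (1 - 1/109)
phi(1090) = 432


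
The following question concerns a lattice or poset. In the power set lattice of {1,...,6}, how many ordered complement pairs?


Complement pair (a,b): a meet b = bottom, a join b = top.
Here: A intersect B = {} and A union B = {1,...,6}.
Pairs found: ({},{1,2,3,4,5,6}), ({1},{2,3,4,5,6}), ({2},{1,3,4,5,6}), ({3},{1,2,4,5,6}), ... (60 more)
Total ordered pairs: 64


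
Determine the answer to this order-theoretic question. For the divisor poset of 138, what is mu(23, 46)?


In a divisor lattice, mu(a,b) = mu(b/a) where mu is the classical Mobius function.
b/a = 46/23 = 2
Prime factorization of 2: primes [2]
2 is squarefree with 1 prime factor(s), so mu(2) = (-1)^1 = -1


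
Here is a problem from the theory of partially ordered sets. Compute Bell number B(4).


B(n) = number of set partitions of an n-element set.
B(n) satisfies the recurrence: B(n+1) = sum_k C(n,k)*B(k).
B(4) = 15


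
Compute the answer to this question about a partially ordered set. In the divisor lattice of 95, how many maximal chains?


A maximal chain goes from the minimum element to a maximal element via cover relations.
Counting all min-to-max paths in the cover graph.
Total maximal chains: 2


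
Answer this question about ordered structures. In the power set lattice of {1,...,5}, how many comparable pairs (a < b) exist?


A comparable pair {a,b} has a < b or b < a in the order.
Count unordered pairs where one element is strictly below the other.
Examples: {{},{1}}, {{},{2}}, {{},{3}}, {{},{4}}, ...
Total comparable pairs: 211


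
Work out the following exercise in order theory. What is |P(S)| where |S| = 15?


Power set = 2^n.
2^15 = 32768


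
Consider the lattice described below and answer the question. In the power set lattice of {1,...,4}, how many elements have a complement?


An element a is complemented if some b has a meet b = bottom, a join b = top.
every subset A has complement S\A, so all elements are complemented.
Complemented elements: {}, {1}, {2}, {3}, {4}, {1,2}, ... (10 more)
Count: 16


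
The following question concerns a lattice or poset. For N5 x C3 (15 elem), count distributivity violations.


Distributive law: a ^ (b v c) = (a ^ b) v (a ^ c).
Check all 15^3 = 3375 ordered triples (a,b,c).
  e.g. a=(b,0), b=(a,0), c=(c,0): lhs=(b,0) != rhs=(a,0)
  e.g. a=(b,0), b=(a,0), c=(c,1): lhs=(b,0) != rhs=(a,0)
Total violating triples: 54


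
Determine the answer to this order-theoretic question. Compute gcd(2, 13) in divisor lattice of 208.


In a divisor lattice, meet = gcd (greatest common divisor).
By Euclidean algorithm or factoring: gcd(2,13) = 1


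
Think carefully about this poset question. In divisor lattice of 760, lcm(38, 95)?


Join=lcm.
gcd(38,95)=19
lcm=190


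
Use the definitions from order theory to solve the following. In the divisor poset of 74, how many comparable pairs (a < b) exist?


A comparable pair {a,b} has a < b or b < a in the order.
Count unordered pairs where one element is strictly below the other.
Examples: {1,2}, {1,37}, {1,74}, {2,74}, ...
Total comparable pairs: 5


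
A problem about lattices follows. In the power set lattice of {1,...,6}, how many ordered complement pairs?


Complement pair (a,b): a meet b = bottom, a join b = top.
Here: A intersect B = {} and A union B = {1,...,6}.
Pairs found: ({},{1,2,3,4,5,6}), ({1},{2,3,4,5,6}), ({2},{1,3,4,5,6}), ({3},{1,2,4,5,6}), ... (60 more)
Total ordered pairs: 64


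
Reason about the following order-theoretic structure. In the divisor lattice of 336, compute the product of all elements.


Divisors of 336: [1, 2, 3, 4, 6, 7, 8, 12, 14, 16, 21, 24, 28, 42, 48, 56, 84, 112, 168, 336]
Product = n^(d(n)/2) = 336^(20/2)
Product = 18339723085451720682110976


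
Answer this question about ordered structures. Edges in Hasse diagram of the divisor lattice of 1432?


A cover relation a -< b holds when a < b with no c strictly between.
Cover relations:
  1 -< 2
  1 -< 179
  2 -< 4
  2 -< 358
  4 -< 8
  4 -< 716
  8 -< 1432
  179 -< 358
  ...2 more
Total: 10


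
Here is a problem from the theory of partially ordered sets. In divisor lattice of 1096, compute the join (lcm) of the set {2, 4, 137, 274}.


In a divisor lattice, join = lcm (least common multiple).
Compute lcm iteratively: start with first element, then lcm(current, next).
Elements: [2, 4, 137, 274]
lcm(2,4) = 4
lcm(4,137) = 548
lcm(548,274) = 548
Final lcm = 548


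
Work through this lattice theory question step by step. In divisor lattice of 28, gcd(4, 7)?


Meet=gcd.
gcd(4,7)=1


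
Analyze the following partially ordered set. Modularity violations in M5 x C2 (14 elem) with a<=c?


Modular law: if a <= c then a v (b ^ c) = (a v b) ^ c.
Check all triples (a,b,c) with a <= c among 14 elements.
This lattice is modular (diamonds M_m and their chain-products are modular).
Total violating triples: 0


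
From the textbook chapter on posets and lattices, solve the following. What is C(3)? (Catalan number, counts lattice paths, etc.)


C(n) = C(2n, n) / (n+1).
C(6, 3) = 20
C(3) = 20 / 4 = 5


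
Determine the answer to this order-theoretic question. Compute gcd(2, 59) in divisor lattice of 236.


In a divisor lattice, meet = gcd (greatest common divisor).
By Euclidean algorithm or factoring: gcd(2,59) = 1


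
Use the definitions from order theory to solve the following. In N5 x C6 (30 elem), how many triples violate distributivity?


Distributive law: a ^ (b v c) = (a ^ b) v (a ^ c).
Check all 30^3 = 27000 ordered triples (a,b,c).
  e.g. a=(b,0), b=(a,0), c=(c,0): lhs=(b,0) != rhs=(a,0)
  e.g. a=(b,0), b=(a,0), c=(c,1): lhs=(b,0) != rhs=(a,0)
Total violating triples: 432


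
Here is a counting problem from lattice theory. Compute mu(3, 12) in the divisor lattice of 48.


In a divisor lattice, mu(a,b) = mu(b/a) where mu is the classical Mobius function.
b/a = 12/3 = 4
Prime factorization of 4: primes [2]
4 is not squarefree, so mu(4) = 0


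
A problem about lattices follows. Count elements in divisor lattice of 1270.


Divisors of 1270: [1, 2, 5, 10, 127, 254, 635, 1270]
Count: 8


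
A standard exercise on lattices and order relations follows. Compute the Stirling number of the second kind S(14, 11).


S(n,k) = k*S(n-1,k) + S(n-1,k-1).
S(13,11) = 2431, S(13,10) = 39325
S(14,11) = 11*2431 + 39325 = 26741 + 39325
S(14,11) = 66066


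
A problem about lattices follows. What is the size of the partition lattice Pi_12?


B(n) = number of set partitions of an n-element set.
B(n) satisfies the recurrence: B(n+1) = sum_k C(n,k)*B(k).
B(12) = 4213597


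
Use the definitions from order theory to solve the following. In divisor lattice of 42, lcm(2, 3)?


Join=lcm.
gcd(2,3)=1
lcm=6


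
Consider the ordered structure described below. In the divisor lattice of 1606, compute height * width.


Height = length of longest chain minus 1; width = size of largest antichain.
A maximum chain: 1 | 73 | 803 | 1606  (height 3).
A maximum antichain: {2, 11, 73}  (width 3).
Product = 3 * 3 = 9


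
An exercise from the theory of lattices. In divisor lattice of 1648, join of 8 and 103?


In a divisor lattice, join = lcm (least common multiple).
gcd(8,103) = 1
lcm(8,103) = 8*103/gcd = 824/1 = 824


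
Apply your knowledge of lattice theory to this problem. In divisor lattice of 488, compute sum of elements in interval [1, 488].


Interval [1,488] in divisors of 488: [1, 2, 4, 8, 61, 122, 244, 488]
Sum = 930


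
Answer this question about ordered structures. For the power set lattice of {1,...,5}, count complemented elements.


An element a is complemented if some b has a meet b = bottom, a join b = top.
every subset A has complement S\A, so all elements are complemented.
Complemented elements: {}, {1}, {2}, {3}, {4}, {5}, ... (26 more)
Count: 32


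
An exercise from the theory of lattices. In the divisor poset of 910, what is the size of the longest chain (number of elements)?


A chain is a totally ordered subset; we count the number of elements in a maximum chain.
Compute, for each element x, the size of the longest chain ending at x:
  1: 1
  2: 2
  5: 2
  7: 2
  13: 2
  10: 3
  ...
A maximum chain: 1 < 2 < 10 < 70 < 910
Number of elements in the longest chain: 5


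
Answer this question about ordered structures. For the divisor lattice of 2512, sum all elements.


sigma(n) = sum of divisors.
Divisors of 2512: [1, 2, 4, 8, 16, 157, 314, 628, 1256, 2512]
Sum = 4898


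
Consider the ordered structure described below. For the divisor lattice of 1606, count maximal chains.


A maximal chain goes from the minimum element to a maximal element via cover relations.
Counting all min-to-max paths in the cover graph.
Total maximal chains: 6


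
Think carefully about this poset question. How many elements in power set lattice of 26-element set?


Power set = 2^n.
2^26 = 67108864


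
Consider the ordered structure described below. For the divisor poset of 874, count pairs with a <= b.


The order relation is {(a,b) : a <= b}, reflexive so it includes (a,a).
Examples: (1,1), (1,19), (1,2), (1,23), (1,38), ...
Total ordered pairs: 27


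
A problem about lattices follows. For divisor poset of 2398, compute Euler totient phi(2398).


phi(n) = n * prod_{p|n} (1 - 1/p).
Prime divisors of 2398: [2, 11, 109]
phi(2398) = 2398 * (1 - 1/2) * (1 - 1/11) * (1 - 1/109)
phi(2398) = 1080


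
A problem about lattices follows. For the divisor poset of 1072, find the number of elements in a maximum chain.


A chain is a totally ordered subset; we count the number of elements in a maximum chain.
Compute, for each element x, the size of the longest chain ending at x:
  1: 1
  2: 2
  67: 2
  4: 3
  8: 4
  134: 3
  ...
A maximum chain: 1 < 2 < 4 < 8 < 16 < 1072
Number of elements in the longest chain: 6


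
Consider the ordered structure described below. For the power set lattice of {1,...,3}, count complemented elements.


An element a is complemented if some b has a meet b = bottom, a join b = top.
every subset A has complement S\A, so all elements are complemented.
Complemented elements: {}, {1}, {2}, {3}, {1,2}, {1,3}, ... (2 more)
Count: 8


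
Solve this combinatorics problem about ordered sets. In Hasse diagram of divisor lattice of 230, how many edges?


A cover relation a -< b holds when a < b with no c strictly between.
Cover relations:
  1 -< 2
  1 -< 5
  1 -< 23
  2 -< 10
  2 -< 46
  5 -< 10
  5 -< 115
  10 -< 230
  ...4 more
Total: 12


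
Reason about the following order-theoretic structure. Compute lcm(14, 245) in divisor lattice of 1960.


In a divisor lattice, join = lcm (least common multiple).
gcd(14,245) = 7
lcm(14,245) = 14*245/gcd = 3430/7 = 490


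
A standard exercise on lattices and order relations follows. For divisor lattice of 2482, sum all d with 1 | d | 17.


Interval [1,17] in divisors of 2482: [1, 17]
Sum = 18


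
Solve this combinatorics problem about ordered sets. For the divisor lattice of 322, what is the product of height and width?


Height = length of longest chain minus 1; width = size of largest antichain.
A maximum chain: 1 | 23 | 161 | 322  (height 3).
A maximum antichain: {2, 7, 23}  (width 3).
Product = 3 * 3 = 9


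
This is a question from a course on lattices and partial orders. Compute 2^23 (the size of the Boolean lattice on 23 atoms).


Power set = 2^n.
2^23 = 8388608


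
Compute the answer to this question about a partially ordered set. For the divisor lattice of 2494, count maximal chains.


A maximal chain goes from the minimum element to a maximal element via cover relations.
Counting all min-to-max paths in the cover graph.
Total maximal chains: 6


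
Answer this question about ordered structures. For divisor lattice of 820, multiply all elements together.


Divisors of 820: [1, 2, 4, 5, 10, 20, 41, 82, 164, 205, 410, 820]
Product = n^(d(n)/2) = 820^(12/2)
Product = 304006671424000000


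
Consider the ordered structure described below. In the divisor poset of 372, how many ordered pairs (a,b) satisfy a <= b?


The order relation is {(a,b) : a <= b}, reflexive so it includes (a,a).
Examples: (1,1), (1,12), (1,124), (1,186), (1,2), ...
Total ordered pairs: 54


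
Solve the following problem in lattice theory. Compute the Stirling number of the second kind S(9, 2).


S(n,k) = k*S(n-1,k) + S(n-1,k-1).
S(8,2) = 127, S(8,1) = 1
S(9,2) = 2*127 + 1 = 254 + 1
S(9,2) = 255


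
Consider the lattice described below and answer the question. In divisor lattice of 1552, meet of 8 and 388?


In a divisor lattice, meet = gcd (greatest common divisor).
By Euclidean algorithm or factoring: gcd(8,388) = 4


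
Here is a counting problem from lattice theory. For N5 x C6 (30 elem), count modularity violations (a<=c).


Modular law: if a <= c then a v (b ^ c) = (a v b) ^ c.
Check all triples (a,b,c) with a <= c among 30 elements.
  e.g. a=(a,0), b=(c,0), c=(b,0): lhs=(a,0) != rhs=(b,0)
  e.g. a=(a,0), b=(c,1), c=(b,0): lhs=(a,0) != rhs=(b,0)
Total violating triples: 126


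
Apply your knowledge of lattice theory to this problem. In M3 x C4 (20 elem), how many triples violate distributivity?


Distributive law: a ^ (b v c) = (a ^ b) v (a ^ c).
Check all 20^3 = 8000 ordered triples (a,b,c).
  e.g. a=(a1,0), b=(a2,0), c=(a3,0): lhs=(a1,0) != rhs=(0,0)
  e.g. a=(a1,0), b=(a2,0), c=(a3,1): lhs=(a1,0) != rhs=(0,0)
Total violating triples: 384


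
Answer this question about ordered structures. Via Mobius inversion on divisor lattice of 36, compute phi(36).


phi(n) = n * prod_{p|n} (1 - 1/p).
Prime divisors of 36: [2, 3]
phi(36) = 36 * (1 - 1/2) * (1 - 1/3)
phi(36) = 12


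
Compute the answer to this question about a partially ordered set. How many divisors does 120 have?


Divisors of 120: [1, 2, 3, 4, 5, 6, 8, 10, 12, 15, 20, 24, 30, 40, 60, 120]
Count: 16


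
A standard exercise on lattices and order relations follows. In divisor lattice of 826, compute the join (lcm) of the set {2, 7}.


In a divisor lattice, join = lcm (least common multiple).
Compute lcm iteratively: start with first element, then lcm(current, next).
Elements: [2, 7]
lcm(2,7) = 14
Final lcm = 14


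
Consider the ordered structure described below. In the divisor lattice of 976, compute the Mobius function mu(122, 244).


In a divisor lattice, mu(a,b) = mu(b/a) where mu is the classical Mobius function.
b/a = 244/122 = 2
Prime factorization of 2: primes [2]
2 is squarefree with 1 prime factor(s), so mu(2) = (-1)^1 = -1


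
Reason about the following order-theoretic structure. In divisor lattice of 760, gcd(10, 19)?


Meet=gcd.
gcd(10,19)=1


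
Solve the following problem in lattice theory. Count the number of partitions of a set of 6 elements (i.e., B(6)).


B(n) = number of set partitions of an n-element set.
B(n) satisfies the recurrence: B(n+1) = sum_k C(n,k)*B(k).
B(6) = 203


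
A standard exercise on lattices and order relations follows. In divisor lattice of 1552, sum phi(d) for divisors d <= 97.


Divisors of 1552 up to 97: [1, 2, 4, 8, 16, 97]
phi values: [1, 1, 2, 4, 8, 96]
Sum = 112


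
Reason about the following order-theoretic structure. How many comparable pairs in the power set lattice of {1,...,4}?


A comparable pair {a,b} has a < b or b < a in the order.
Count unordered pairs where one element is strictly below the other.
Examples: {{},{1}}, {{},{2}}, {{},{3}}, {{},{4}}, ...
Total comparable pairs: 65


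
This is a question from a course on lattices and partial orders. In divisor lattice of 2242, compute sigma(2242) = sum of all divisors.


sigma(n) = sum of divisors.
Divisors of 2242: [1, 2, 19, 38, 59, 118, 1121, 2242]
Sum = 3600


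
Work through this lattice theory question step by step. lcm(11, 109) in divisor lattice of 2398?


Join=lcm.
gcd(11,109)=1
lcm=1199


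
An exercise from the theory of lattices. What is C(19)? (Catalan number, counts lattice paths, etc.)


C(n) = C(2n, n) / (n+1).
C(38, 19) = 35345263800
C(19) = 35345263800 / 20 = 1767263190


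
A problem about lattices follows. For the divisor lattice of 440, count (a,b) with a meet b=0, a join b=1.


Complement pair (a,b): a meet b = bottom, a join b = top.
Here: gcd(a,b)=1 and lcm(a,b)=440, i.e. a*b=440 with a,b coprime.
Pairs found: (1,440), (5,88), (8,55), (11,40), ... (4 more)
Total ordered pairs: 8


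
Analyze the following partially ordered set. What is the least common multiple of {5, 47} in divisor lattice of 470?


In a divisor lattice, join = lcm (least common multiple).
Compute lcm iteratively: start with first element, then lcm(current, next).
Elements: [5, 47]
lcm(5,47) = 235
Final lcm = 235


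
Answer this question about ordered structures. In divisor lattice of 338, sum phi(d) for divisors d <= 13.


Divisors of 338 up to 13: [1, 2, 13]
phi values: [1, 1, 12]
Sum = 14


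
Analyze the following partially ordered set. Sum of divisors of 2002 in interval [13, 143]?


Interval [13,143] in divisors of 2002: [13, 143]
Sum = 156


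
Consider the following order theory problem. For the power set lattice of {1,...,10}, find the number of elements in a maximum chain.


A chain is a totally ordered subset; we count the number of elements in a maximum chain.
Compute, for each element x, the size of the longest chain ending at x:
  {}: 1
  {1}: 2
  {2}: 2
  {3}: 2
  {4}: 2
  {5}: 2
  ...
A maximum chain: {} < {1} < {1,2} < {1,2,3} < {1,2,3,4} < {1,2,3,4,5} < {1,2,3,4,5,6} < {1,2,3,4,5,6,7} < {1,2,3,4,5,6,7,8} < {1,2,3,4,5,6,7,8,9} < {1,2,3,4,5,6,7,8,9,10}
Number of elements in the longest chain: 11


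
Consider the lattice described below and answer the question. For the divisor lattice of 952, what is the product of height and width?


Height = length of longest chain minus 1; width = size of largest antichain.
A maximum chain: 1 | 17 | 119 | 238 | 476 | 952  (height 5).
A maximum antichain: {4, 14, 34, 119}  (width 4).
Product = 5 * 4 = 20


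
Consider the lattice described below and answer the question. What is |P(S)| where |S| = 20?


Power set = 2^n.
2^20 = 1048576


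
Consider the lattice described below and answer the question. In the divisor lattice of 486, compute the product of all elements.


Divisors of 486: [1, 2, 3, 6, 9, 18, 27, 54, 81, 162, 243, 486]
Product = n^(d(n)/2) = 486^(12/2)
Product = 13177032454057536


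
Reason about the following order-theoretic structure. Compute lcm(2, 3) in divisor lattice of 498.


In a divisor lattice, join = lcm (least common multiple).
gcd(2,3) = 1
lcm(2,3) = 2*3/gcd = 6/1 = 6


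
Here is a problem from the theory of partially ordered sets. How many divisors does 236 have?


Divisors of 236: [1, 2, 4, 59, 118, 236]
Count: 6


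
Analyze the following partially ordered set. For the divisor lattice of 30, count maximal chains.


A maximal chain goes from the minimum element to a maximal element via cover relations.
Counting all min-to-max paths in the cover graph.
Total maximal chains: 6


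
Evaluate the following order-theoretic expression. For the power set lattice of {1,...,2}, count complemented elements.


An element a is complemented if some b has a meet b = bottom, a join b = top.
every subset A has complement S\A, so all elements are complemented.
Complemented elements: {}, {1}, {2}, {1,2}
Count: 4


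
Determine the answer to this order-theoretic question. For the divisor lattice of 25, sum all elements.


sigma(n) = sum of divisors.
Divisors of 25: [1, 5, 25]
Sum = 31


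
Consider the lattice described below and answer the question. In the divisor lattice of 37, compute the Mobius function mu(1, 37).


In a divisor lattice, mu(a,b) = mu(b/a) where mu is the classical Mobius function.
b/a = 37/1 = 37
Prime factorization of 37: primes [37]
37 is squarefree with 1 prime factor(s), so mu(37) = (-1)^1 = -1


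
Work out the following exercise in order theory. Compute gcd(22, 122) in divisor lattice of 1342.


In a divisor lattice, meet = gcd (greatest common divisor).
By Euclidean algorithm or factoring: gcd(22,122) = 2


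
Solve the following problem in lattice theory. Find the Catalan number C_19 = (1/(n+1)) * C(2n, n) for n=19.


C(n) = C(2n, n) / (n+1).
C(38, 19) = 35345263800
C(19) = 35345263800 / 20 = 1767263190


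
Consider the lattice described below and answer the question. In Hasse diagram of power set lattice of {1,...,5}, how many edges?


A cover relation a -< b holds when a < b with no c strictly between.
Cover relations:
  {} -< {1}
  {} -< {2}
  {} -< {3}
  {} -< {4}
  {} -< {5}
  {1} -< {1,2}
  {1} -< {1,3}
  {1} -< {1,4}
  ...72 more
Total: 80


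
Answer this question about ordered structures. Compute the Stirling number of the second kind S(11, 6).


S(n,k) = k*S(n-1,k) + S(n-1,k-1).
S(10,6) = 22827, S(10,5) = 42525
S(11,6) = 6*22827 + 42525 = 136962 + 42525
S(11,6) = 179487


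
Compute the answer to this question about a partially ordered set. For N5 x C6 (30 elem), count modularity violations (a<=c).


Modular law: if a <= c then a v (b ^ c) = (a v b) ^ c.
Check all triples (a,b,c) with a <= c among 30 elements.
  e.g. a=(a,0), b=(c,0), c=(b,0): lhs=(a,0) != rhs=(b,0)
  e.g. a=(a,0), b=(c,1), c=(b,0): lhs=(a,0) != rhs=(b,0)
Total violating triples: 126


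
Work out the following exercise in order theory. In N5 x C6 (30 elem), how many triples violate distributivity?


Distributive law: a ^ (b v c) = (a ^ b) v (a ^ c).
Check all 30^3 = 27000 ordered triples (a,b,c).
  e.g. a=(b,0), b=(a,0), c=(c,0): lhs=(b,0) != rhs=(a,0)
  e.g. a=(b,0), b=(a,0), c=(c,1): lhs=(b,0) != rhs=(a,0)
Total violating triples: 432


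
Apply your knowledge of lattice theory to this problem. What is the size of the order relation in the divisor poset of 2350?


The order relation is {(a,b) : a <= b}, reflexive so it includes (a,a).
Examples: (1,1), (1,10), (1,1175), (1,2), (1,235), ...
Total ordered pairs: 54


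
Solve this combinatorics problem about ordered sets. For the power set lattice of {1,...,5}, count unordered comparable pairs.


A comparable pair {a,b} has a < b or b < a in the order.
Count unordered pairs where one element is strictly below the other.
Examples: {{},{1}}, {{},{2}}, {{},{3}}, {{},{4}}, ...
Total comparable pairs: 211


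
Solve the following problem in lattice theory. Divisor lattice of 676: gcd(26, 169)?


Meet=gcd.
gcd(26,169)=13


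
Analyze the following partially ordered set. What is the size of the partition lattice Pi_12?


B(n) = number of set partitions of an n-element set.
B(n) satisfies the recurrence: B(n+1) = sum_k C(n,k)*B(k).
B(12) = 4213597


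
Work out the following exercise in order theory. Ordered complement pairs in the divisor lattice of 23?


Complement pair (a,b): a meet b = bottom, a join b = top.
Here: gcd(a,b)=1 and lcm(a,b)=23, i.e. a*b=23 with a,b coprime.
Pairs found: (1,23), (23,1)
Total ordered pairs: 2


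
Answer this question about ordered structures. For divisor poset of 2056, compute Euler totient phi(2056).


phi(n) = n * prod_{p|n} (1 - 1/p).
Prime divisors of 2056: [2, 257]
phi(2056) = 2056 * (1 - 1/2) * (1 - 1/257)
phi(2056) = 1024


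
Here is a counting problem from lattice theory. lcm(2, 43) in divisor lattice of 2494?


Join=lcm.
gcd(2,43)=1
lcm=86


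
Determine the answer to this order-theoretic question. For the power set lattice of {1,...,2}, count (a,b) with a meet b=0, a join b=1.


Complement pair (a,b): a meet b = bottom, a join b = top.
Here: A intersect B = {} and A union B = {1,...,2}.
Pairs found: ({},{1,2}), ({1},{2}), ({2},{1}), ({1,2},{})
Total ordered pairs: 4


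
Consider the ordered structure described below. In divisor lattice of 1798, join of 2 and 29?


In a divisor lattice, join = lcm (least common multiple).
gcd(2,29) = 1
lcm(2,29) = 2*29/gcd = 58/1 = 58


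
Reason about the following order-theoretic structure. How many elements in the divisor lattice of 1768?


Divisors of 1768: [1, 2, 4, 8, 13, 17, 26, 34, 52, 68, 104, 136, 221, 442, 884, 1768]
Count: 16


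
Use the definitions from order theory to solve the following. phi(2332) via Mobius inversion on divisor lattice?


phi(n) = n * prod_{p|n} (1 - 1/p).
Prime divisors of 2332: [2, 11, 53]
phi(2332) = 2332 * (1 - 1/2) * (1 - 1/11) * (1 - 1/53)
phi(2332) = 1040


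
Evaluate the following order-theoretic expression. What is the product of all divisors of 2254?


Divisors of 2254: [1, 2, 7, 14, 23, 46, 49, 98, 161, 322, 1127, 2254]
Product = n^(d(n)/2) = 2254^(12/2)
Product = 131136464365078828096


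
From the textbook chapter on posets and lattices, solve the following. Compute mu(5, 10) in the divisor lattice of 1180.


In a divisor lattice, mu(a,b) = mu(b/a) where mu is the classical Mobius function.
b/a = 10/5 = 2
Prime factorization of 2: primes [2]
2 is squarefree with 1 prime factor(s), so mu(2) = (-1)^1 = -1


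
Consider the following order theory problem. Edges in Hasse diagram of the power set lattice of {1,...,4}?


A cover relation a -< b holds when a < b with no c strictly between.
Cover relations:
  {} -< {1}
  {} -< {2}
  {} -< {3}
  {} -< {4}
  {1} -< {1,2}
  {1} -< {1,3}
  {1} -< {1,4}
  {2} -< {1,2}
  ...24 more
Total: 32


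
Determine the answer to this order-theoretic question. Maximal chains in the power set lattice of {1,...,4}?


A maximal chain goes from the minimum element to a maximal element via cover relations.
Counting all min-to-max paths in the cover graph.
Total maximal chains: 24


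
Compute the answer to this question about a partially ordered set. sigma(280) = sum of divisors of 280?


sigma(n) = sum of divisors.
Divisors of 280: [1, 2, 4, 5, 7, 8, 10, 14, 20, 28, 35, 40, 56, 70, 140, 280]
Sum = 720


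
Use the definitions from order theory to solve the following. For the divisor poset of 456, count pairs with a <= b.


The order relation is {(a,b) : a <= b}, reflexive so it includes (a,a).
Examples: (1,1), (1,114), (1,12), (1,152), (1,19), ...
Total ordered pairs: 90


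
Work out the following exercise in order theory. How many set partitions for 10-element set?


B(n) = number of set partitions of an n-element set.
B(n) satisfies the recurrence: B(n+1) = sum_k C(n,k)*B(k).
B(10) = 115975


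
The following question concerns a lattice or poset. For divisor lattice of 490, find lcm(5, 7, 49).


In a divisor lattice, join = lcm (least common multiple).
Compute lcm iteratively: start with first element, then lcm(current, next).
Elements: [5, 7, 49]
lcm(5,7) = 35
lcm(35,49) = 245
Final lcm = 245


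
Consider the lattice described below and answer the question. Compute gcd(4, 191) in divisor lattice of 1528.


In a divisor lattice, meet = gcd (greatest common divisor).
By Euclidean algorithm or factoring: gcd(4,191) = 1


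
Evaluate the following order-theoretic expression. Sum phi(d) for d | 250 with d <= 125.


Divisors of 250 up to 125: [1, 2, 5, 10, 25, 50, 125]
phi values: [1, 1, 4, 4, 20, 20, 100]
Sum = 150


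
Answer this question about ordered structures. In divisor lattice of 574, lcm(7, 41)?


Join=lcm.
gcd(7,41)=1
lcm=287


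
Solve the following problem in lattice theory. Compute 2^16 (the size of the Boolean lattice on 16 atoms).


Power set = 2^n.
2^16 = 65536


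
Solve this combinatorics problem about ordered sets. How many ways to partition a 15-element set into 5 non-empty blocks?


S(n,k) = k*S(n-1,k) + S(n-1,k-1).
S(14,5) = 40075035, S(14,4) = 10391745
S(15,5) = 5*40075035 + 10391745 = 200375175 + 10391745
S(15,5) = 210766920


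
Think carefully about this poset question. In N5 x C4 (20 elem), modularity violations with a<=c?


Modular law: if a <= c then a v (b ^ c) = (a v b) ^ c.
Check all triples (a,b,c) with a <= c among 20 elements.
  e.g. a=(a,0), b=(c,0), c=(b,0): lhs=(a,0) != rhs=(b,0)
  e.g. a=(a,0), b=(c,1), c=(b,0): lhs=(a,0) != rhs=(b,0)
Total violating triples: 40


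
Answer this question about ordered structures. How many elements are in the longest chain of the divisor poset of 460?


A chain is a totally ordered subset; we count the number of elements in a maximum chain.
Compute, for each element x, the size of the longest chain ending at x:
  1: 1
  2: 2
  5: 2
  23: 2
  4: 3
  10: 3
  ...
A maximum chain: 1 < 2 < 4 < 20 < 460
Number of elements in the longest chain: 5


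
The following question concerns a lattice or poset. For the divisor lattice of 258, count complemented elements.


An element a is complemented if some b has a meet b = bottom, a join b = top.
a is complemented iff gcd(a, n/a)=1, i.e. a is a unitary divisor of 258.
Complemented elements: 1, 2, 3, 6, 43, 86, ... (2 more)
Count: 8


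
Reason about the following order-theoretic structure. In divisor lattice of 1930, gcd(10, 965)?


Meet=gcd.
gcd(10,965)=5


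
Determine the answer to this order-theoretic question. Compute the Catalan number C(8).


C(n) = C(2n, n) / (n+1).
C(16, 8) = 12870
C(8) = 12870 / 9 = 1430


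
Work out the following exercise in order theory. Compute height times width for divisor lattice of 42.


Height = length of longest chain minus 1; width = size of largest antichain.
A maximum chain: 1 | 7 | 21 | 42  (height 3).
A maximum antichain: {2, 3, 7}  (width 3).
Product = 3 * 3 = 9


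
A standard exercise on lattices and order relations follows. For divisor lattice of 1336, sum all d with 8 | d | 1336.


Interval [8,1336] in divisors of 1336: [8, 1336]
Sum = 1344


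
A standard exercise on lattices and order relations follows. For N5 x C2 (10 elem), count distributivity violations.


Distributive law: a ^ (b v c) = (a ^ b) v (a ^ c).
Check all 10^3 = 1000 ordered triples (a,b,c).
  e.g. a=(b,0), b=(a,0), c=(c,0): lhs=(b,0) != rhs=(a,0)
  e.g. a=(b,0), b=(a,0), c=(c,1): lhs=(b,0) != rhs=(a,0)
Total violating triples: 16


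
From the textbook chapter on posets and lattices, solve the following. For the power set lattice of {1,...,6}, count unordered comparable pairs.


A comparable pair {a,b} has a < b or b < a in the order.
Count unordered pairs where one element is strictly below the other.
Examples: {{},{1}}, {{},{2}}, {{},{3}}, {{},{4}}, ...
Total comparable pairs: 665


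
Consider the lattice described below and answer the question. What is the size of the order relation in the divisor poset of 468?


The order relation is {(a,b) : a <= b}, reflexive so it includes (a,a).
Examples: (1,1), (1,117), (1,12), (1,13), (1,156), ...
Total ordered pairs: 108


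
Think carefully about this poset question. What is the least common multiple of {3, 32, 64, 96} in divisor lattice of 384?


In a divisor lattice, join = lcm (least common multiple).
Compute lcm iteratively: start with first element, then lcm(current, next).
Elements: [3, 32, 64, 96]
lcm(3,32) = 96
lcm(96,64) = 192
lcm(192,96) = 192
Final lcm = 192


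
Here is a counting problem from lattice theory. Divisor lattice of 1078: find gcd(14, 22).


In a divisor lattice, meet = gcd (greatest common divisor).
By Euclidean algorithm or factoring: gcd(14,22) = 2


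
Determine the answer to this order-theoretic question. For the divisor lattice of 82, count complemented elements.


An element a is complemented if some b has a meet b = bottom, a join b = top.
a is complemented iff gcd(a, n/a)=1, i.e. a is a unitary divisor of 82.
Complemented elements: 1, 2, 41, 82
Count: 4


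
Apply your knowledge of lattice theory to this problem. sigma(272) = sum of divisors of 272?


sigma(n) = sum of divisors.
Divisors of 272: [1, 2, 4, 8, 16, 17, 34, 68, 136, 272]
Sum = 558


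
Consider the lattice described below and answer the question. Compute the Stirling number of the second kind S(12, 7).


S(n,k) = k*S(n-1,k) + S(n-1,k-1).
S(11,7) = 63987, S(11,6) = 179487
S(12,7) = 7*63987 + 179487 = 447909 + 179487
S(12,7) = 627396


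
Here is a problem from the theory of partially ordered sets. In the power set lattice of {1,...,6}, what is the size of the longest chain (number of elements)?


A chain is a totally ordered subset; we count the number of elements in a maximum chain.
Compute, for each element x, the size of the longest chain ending at x:
  {}: 1
  {1}: 2
  {2}: 2
  {3}: 2
  {4}: 2
  {5}: 2
  ...
A maximum chain: {} < {1} < {1,2} < {1,2,3} < {1,2,3,4} < {1,2,3,4,5} < {1,2,3,4,5,6}
Number of elements in the longest chain: 7


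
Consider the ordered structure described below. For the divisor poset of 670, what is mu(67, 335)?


In a divisor lattice, mu(a,b) = mu(b/a) where mu is the classical Mobius function.
b/a = 335/67 = 5
Prime factorization of 5: primes [5]
5 is squarefree with 1 prime factor(s), so mu(5) = (-1)^1 = -1


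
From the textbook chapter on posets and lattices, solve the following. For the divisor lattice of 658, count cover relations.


A cover relation a -< b holds when a < b with no c strictly between.
Cover relations:
  1 -< 2
  1 -< 7
  1 -< 47
  2 -< 14
  2 -< 94
  7 -< 14
  7 -< 329
  14 -< 658
  ...4 more
Total: 12


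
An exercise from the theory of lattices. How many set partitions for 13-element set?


B(n) = number of set partitions of an n-element set.
B(n) satisfies the recurrence: B(n+1) = sum_k C(n,k)*B(k).
B(13) = 27644437


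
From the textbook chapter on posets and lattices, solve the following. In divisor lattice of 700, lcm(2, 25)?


Join=lcm.
gcd(2,25)=1
lcm=50


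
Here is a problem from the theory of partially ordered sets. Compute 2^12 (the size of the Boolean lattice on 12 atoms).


Power set = 2^n.
2^12 = 4096


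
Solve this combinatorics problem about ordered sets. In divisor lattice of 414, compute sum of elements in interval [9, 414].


Interval [9,414] in divisors of 414: [9, 18, 207, 414]
Sum = 648


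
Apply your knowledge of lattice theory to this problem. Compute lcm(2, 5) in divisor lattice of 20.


In a divisor lattice, join = lcm (least common multiple).
gcd(2,5) = 1
lcm(2,5) = 2*5/gcd = 10/1 = 10


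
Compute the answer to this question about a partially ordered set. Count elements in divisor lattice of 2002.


Divisors of 2002: [1, 2, 7, 11, 13, 14, 22, 26, 77, 91, 143, 154, 182, 286, 1001, 2002]
Count: 16


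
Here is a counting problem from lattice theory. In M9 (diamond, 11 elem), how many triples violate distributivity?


Distributive law: a ^ (b v c) = (a ^ b) v (a ^ c).
Check all 11^3 = 1331 ordered triples (a,b,c).
  e.g. a=a1, b=a2, c=a3: lhs=a1 != rhs=0
  e.g. a=a1, b=a2, c=a4: lhs=a1 != rhs=0
Total violating triples: 504


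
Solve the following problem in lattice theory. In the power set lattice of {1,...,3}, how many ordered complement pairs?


Complement pair (a,b): a meet b = bottom, a join b = top.
Here: A intersect B = {} and A union B = {1,...,3}.
Pairs found: ({},{1,2,3}), ({1},{2,3}), ({2},{1,3}), ({3},{1,2}), ... (4 more)
Total ordered pairs: 8


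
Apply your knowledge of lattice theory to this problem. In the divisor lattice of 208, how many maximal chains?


A maximal chain goes from the minimum element to a maximal element via cover relations.
Counting all min-to-max paths in the cover graph.
Total maximal chains: 5


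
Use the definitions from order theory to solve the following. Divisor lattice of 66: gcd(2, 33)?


Meet=gcd.
gcd(2,33)=1


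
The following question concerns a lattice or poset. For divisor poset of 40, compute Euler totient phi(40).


phi(n) = n * prod_{p|n} (1 - 1/p).
Prime divisors of 40: [2, 5]
phi(40) = 40 * (1 - 1/2) * (1 - 1/5)
phi(40) = 16


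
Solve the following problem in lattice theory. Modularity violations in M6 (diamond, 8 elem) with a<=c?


Modular law: if a <= c then a v (b ^ c) = (a v b) ^ c.
Check all triples (a,b,c) with a <= c among 8 elements.
This lattice is modular (diamonds M_m and their chain-products are modular).
Total violating triples: 0
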